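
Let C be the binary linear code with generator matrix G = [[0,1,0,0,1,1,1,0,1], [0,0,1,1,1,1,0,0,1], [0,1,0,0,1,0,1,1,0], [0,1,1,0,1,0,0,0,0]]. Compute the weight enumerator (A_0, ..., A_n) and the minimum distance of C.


Weight distribution: A_0 = 1, A_3 = 5, A_4 = 5, A_5 = 2, A_6 = 2, A_7 = 1. Minimum distance d = 3.

Enumerate all 2^4 = 16 messages m ∈ F_2^4.
For each, compute codeword c = mG in F_2^9, then tally its weight.
  m = 0000 → c = 000000000, weight = 0.
  m = 1000 → c = 010011101, weight = 5.
  m = 0100 → c = 001111001, weight = 5.
  m = 1100 → c = 011100100, weight = 4.
  m = 0010 → c = 010010110, weight = 4.
  m = 1010 → c = 000001011, weight = 3.
  m = 0110 → c = 011101111, weight = 7.
  m = 1110 → c = 001110010, weight = 4.
  m = 0001 → c = 011010000, weight = 3.
  m = 1001 → c = 001001101, weight = 4.
  m = 0101 → c = 010101001, weight = 4.
  m = 1101 → c = 000110100, weight = 3.
  m = 0011 → c = 001000110, weight = 3.
  m = 1011 → c = 011011011, weight = 6.
  m = 0111 → c = 000111111, weight = 6.
  m = 1111 → c = 010100010, weight = 3.
Tally weights:
  weight 0: 1 codewords.
  weight 3: 5 codewords.
  weight 4: 5 codewords.
  weight 5: 2 codewords.
  weight 6: 2 codewords.
  weight 7: 1 codewords.
Minimum distance d = smallest w > 0 with A_w > 0 = 3.
Sanity: Σ A_w = 16 = 2^4 = 16 ✓.


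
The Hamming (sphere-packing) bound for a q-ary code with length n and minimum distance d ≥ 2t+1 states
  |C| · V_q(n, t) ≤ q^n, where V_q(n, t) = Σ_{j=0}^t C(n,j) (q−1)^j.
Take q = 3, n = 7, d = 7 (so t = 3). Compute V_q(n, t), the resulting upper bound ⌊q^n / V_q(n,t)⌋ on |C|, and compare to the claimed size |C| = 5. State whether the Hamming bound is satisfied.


V_q(n, t) = 379, q^n = 2187, Hamming bound = 5, |C| = 5 ≤ bound (satisfied).

Step 1: Compute V_q(n, t) = Σ_{j=0}^3 C(n, j) (q−1)^j.
  j = 0: C(7,0)·(2)^0 = 1·1 = 1.
  j = 1: C(7,1)·(2)^1 = 7·2 = 14.
  j = 2: C(7,2)·(2)^2 = 21·4 = 84.
  j = 3: C(7,3)·(2)^3 = 35·8 = 280.
  V_q(n, t) = 1 + 14 + 84 + 280 = 379.
Step 2: q^n = 3^7 = 2187.
Step 3: Hamming bound ⌊q^n / V_q(n,t)⌋ = ⌊2187/379⌋ = 5.
Step 4: Compare |C| = 5 to 5: satisfied.
The claimed |C| lies at the Hamming bound (tight).


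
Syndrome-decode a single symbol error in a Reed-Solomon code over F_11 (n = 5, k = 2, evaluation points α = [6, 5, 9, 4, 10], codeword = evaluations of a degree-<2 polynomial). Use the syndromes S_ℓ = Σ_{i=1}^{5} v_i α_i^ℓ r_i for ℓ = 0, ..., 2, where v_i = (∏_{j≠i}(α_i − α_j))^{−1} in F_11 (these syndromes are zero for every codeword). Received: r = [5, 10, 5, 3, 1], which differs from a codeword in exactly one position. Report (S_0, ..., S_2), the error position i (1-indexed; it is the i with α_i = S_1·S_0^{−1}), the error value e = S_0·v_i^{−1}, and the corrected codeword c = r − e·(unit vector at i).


S = (5, 8, 4), error at position 1, error magnitude e = 10, c = [6, 10, 5, 3, 1].

Step 1: column multipliers v_i = (∏_{j≠i}(α_i − α_j))^{−1} mod 11.
  i = 1 (α = 6): (6−5)(6−9)(6−4)(6−10) = 1·(−3)·2·(−4) = 24 ≡ 2, so v_1 = 2^{−1} = 6 (mod 11).
  i = 2 (α = 5): (5−6)(5−9)(5−4)(5−10) = (−1)·(−4)·1·(−5) = −20 ≡ 2, so v_2 = 2^{−1} = 6 (mod 11).
  i = 3 (α = 9): (9−6)(9−5)(9−4)(9−10) = 3·4·5·(−1) = −60 ≡ 6, so v_3 = 6^{−1} = 2 (mod 11).
  i = 4 (α = 4): (4−6)(4−5)(4−9)(4−10) = (−2)·(−1)·(−5)·(−6) = 60 ≡ 5, so v_4 = 5^{−1} = 9 (mod 11).
  i = 5 (α = 10): (10−6)(10−5)(10−9)(10−4) = 4·5·1·6 = 120 ≡ 10, so v_5 = 10^{−1} = 10 (mod 11).
  v = [6, 6, 2, 9, 10].
Step 2: syndromes of r = [5, 10, 5, 3, 1] (all sums mod 11).
  S_0 = Σ v_i r_i = 6·5 + 6·10 + 2·5 + 9·3 + 10·1 = 137 ≡ 5.
  S_1 = Σ v_i α_i r_i = 6·6·5 + 6·5·10 + 2·9·5 + 9·4·3 + 10·10·1 = 778 ≡ 8.
  α_i^2 mod 11 = [3, 3, 4, 5, 1].
  S_2 = Σ v_i α_i^2 r_i = 6·3·5 + 6·3·10 + 2·4·5 + 9·5·3 + 10·1·1 = 455 ≡ 4.
  S = (5, 8, 4) ≠ 0, so r is not a codeword (an error is present).
Step 3: locate the error. For a single error e at position i, S_ℓ = v_i·e·α_i^ℓ, so α_err = S_1/S_0.
  S_0^{−1} = 5^{−1} = 9 (mod 11), so α_err = 8·9 = 72 ≡ 6 = α_1. Error position i = 1.
  Consistency check: S_2/S_1 = 4·7 = 28 ≡ 6 = α_err ✓ (single-error assumption holds).
Step 4: error magnitude e = S_0/v_1 = S_0·∏_{j≠1}(α_1 − α_j) = 5·2 = 10 ≡ 10 (mod 11).
Step 5: correct position 1: c_1 = r_1 − e = 5 − 10 ≡ 6 (mod 11). Hence c = [6, 10, 5, 3, 1].
  Check: interpolating c through the α_i gives m(x) = 8 + 7·x (degree < 2) with m(α_i) = c_i for every i, so c is indeed a codeword.


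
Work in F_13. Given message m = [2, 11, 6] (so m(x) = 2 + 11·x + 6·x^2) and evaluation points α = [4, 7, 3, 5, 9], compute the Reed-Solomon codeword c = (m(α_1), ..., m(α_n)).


c = [12, 9, 11, 12, 2]

Message polynomial: m(x) = 2 + 11·x + 6·x^2 (mod 13).
For each evaluation point α_i, compute m(α_i) mod 13:
  α_1 = 4: Horner steps 6 → 9 → 12, so m(4) = 12.
  α_2 = 7: Horner steps 6 → 1 → 9, so m(7) = 9.
  α_3 = 3: Horner steps 6 → 3 → 11, so m(3) = 11.
  α_4 = 5: Horner steps 6 → 2 → 12, so m(5) = 12.
  α_5 = 9: Horner steps 6 → 0 → 2, so m(9) = 2.
Codeword c = [12, 9, 11, 12, 2] ∈ F_13^5.


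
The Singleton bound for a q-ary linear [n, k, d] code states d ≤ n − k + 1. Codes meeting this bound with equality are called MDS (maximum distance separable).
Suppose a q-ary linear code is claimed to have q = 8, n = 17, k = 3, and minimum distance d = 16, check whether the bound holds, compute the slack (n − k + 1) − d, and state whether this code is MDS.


Singleton RHS = n − k + 1 = 15, slack = -1, bound violated (no such code; not MDS).

Singleton bound: d ≤ n − k + 1.
Here n = 17, k = 3, so n − k + 1 = 15.
Given d = 16, check d ≤ 15: NO.
Slack = (n − k + 1) − d = -1.
The slack is negative: d = 16 exceeds n − k + 1 = 15 by 1, so the Singleton bound is violated and no linear [17, 3, 16]_8 code can exist. In particular it is not MDS (MDS requires d = n − k + 1 exactly).
Description: the claimed parameters are [17, 3, 16]_8; such a code would be impossible (violates the Singleton bound).


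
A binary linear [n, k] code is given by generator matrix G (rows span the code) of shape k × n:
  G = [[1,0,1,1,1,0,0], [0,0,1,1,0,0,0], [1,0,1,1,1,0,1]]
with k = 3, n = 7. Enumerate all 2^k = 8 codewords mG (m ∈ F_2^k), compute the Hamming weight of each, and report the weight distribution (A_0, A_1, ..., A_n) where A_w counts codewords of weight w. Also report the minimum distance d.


Weight distribution: A_0 = 1, A_1 = 1, A_2 = 2, A_3 = 2, A_4 = 1, A_5 = 1. Minimum distance d = 1.

Enumerate all 2^3 = 8 messages m ∈ F_2^3.
For each, compute codeword c = mG in F_2^7, then tally its weight.
  m = 000 → c = 0000000, weight = 0.
  m = 100 → c = 1011100, weight = 4.
  m = 010 → c = 0011000, weight = 2.
  m = 110 → c = 1000100, weight = 2.
  m = 001 → c = 1011101, weight = 5.
  m = 101 → c = 0000001, weight = 1.
  m = 011 → c = 1000101, weight = 3.
  m = 111 → c = 0011001, weight = 3.
Tally weights:
  weight 0: 1 codewords.
  weight 1: 1 codewords.
  weight 2: 2 codewords.
  weight 3: 2 codewords.
  weight 4: 1 codewords.
  weight 5: 1 codewords.
Minimum distance d = smallest w > 0 with A_w > 0 = 1.
Sanity: Σ A_w = 8 = 2^3 = 8 ✓.


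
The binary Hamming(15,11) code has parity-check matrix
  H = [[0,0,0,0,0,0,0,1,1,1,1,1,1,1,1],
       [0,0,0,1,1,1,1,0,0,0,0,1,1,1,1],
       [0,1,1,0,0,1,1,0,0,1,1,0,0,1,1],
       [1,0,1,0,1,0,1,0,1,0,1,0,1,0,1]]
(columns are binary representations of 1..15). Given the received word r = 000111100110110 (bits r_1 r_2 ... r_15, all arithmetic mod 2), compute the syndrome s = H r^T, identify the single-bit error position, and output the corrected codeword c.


s = (0, 0, 1, 0)^T, error position = 2, corrected codeword c = 010111100110110

Compute s = H r^T mod 2 one row at a time:
  s_1 = 0 + 0 + 1 + 1 + 0 + 1 + 1 + 0 = 4 ≡ 0 (mod 2).
  s_2 = 1 + 1 + 1 + 1 + 0 + 1 + 1 + 0 = 6 ≡ 0 (mod 2).
  s_3 = 0 + 0 + 1 + 1 + 1 + 1 + 1 + 0 = 5 ≡ 1 (mod 2).
  s_4 = 0 + 0 + 1 + 1 + 0 + 1 + 1 + 0 = 4 ≡ 0 (mod 2).
s = (0, 0, 1, 0)^T — this equals column 2 of H (binary 0010), so error is at position 2.
Correct: flip bit 2 of r = 000111100110110 to get c = 010111100110110.


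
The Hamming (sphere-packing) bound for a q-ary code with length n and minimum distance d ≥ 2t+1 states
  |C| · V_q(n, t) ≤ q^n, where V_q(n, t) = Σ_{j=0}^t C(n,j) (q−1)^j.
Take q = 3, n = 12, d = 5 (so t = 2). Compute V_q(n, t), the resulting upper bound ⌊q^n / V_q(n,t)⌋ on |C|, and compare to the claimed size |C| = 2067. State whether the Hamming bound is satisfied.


V_q(n, t) = 289, q^n = 531441, Hamming bound = 1838, |C| = 2067 > bound (violated).

Step 1: Compute V_q(n, t) = Σ_{j=0}^2 C(n, j) (q−1)^j.
  j = 0: C(12,0)·(2)^0 = 1·1 = 1.
  j = 1: C(12,1)·(2)^1 = 12·2 = 24.
  j = 2: C(12,2)·(2)^2 = 66·4 = 264.
  V_q(n, t) = 1 + 24 + 264 = 289.
Step 2: q^n = 3^12 = 531441.
Step 3: Hamming bound ⌊q^n / V_q(n,t)⌋ = ⌊531441/289⌋ = 1838.
Step 4: Compare |C| = 2067 to 1838: violated.
The claimed |C| lies above the Hamming bound, so no 3-ary code of length 12 with d ≥ 5 can have 2067 codewords.


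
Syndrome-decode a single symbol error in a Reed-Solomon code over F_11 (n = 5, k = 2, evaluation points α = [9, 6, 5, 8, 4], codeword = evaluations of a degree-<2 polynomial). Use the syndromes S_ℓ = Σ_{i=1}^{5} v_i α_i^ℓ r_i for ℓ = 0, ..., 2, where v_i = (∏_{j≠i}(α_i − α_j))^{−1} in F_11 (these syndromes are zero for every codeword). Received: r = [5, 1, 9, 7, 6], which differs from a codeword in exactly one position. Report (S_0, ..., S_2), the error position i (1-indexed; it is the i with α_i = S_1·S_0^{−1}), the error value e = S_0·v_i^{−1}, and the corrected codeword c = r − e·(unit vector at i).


S = (10, 2, 7), error at position 1, error magnitude e = 6, c = [10, 1, 9, 7, 6].

Step 1: column multipliers v_i = (∏_{j≠i}(α_i − α_j))^{−1} mod 11.
  i = 1 (α = 9): (9−6)(9−5)(9−8)(9−4) = 3·4·1·5 = 60 ≡ 5, so v_1 = 5^{−1} = 9 (mod 11).
  i = 2 (α = 6): (6−9)(6−5)(6−8)(6−4) = (−3)·1·(−2)·2 = 12 ≡ 1, so v_2 = 1^{−1} = 1 (mod 11).
  i = 3 (α = 5): (5−9)(5−6)(5−8)(5−4) = (−4)·(−1)·(−3)·1 = −12 ≡ 10, so v_3 = 10^{−1} = 10 (mod 11).
  i = 4 (α = 8): (8−9)(8−6)(8−5)(8−4) = (−1)·2·3·4 = −24 ≡ 9, so v_4 = 9^{−1} = 5 (mod 11).
  i = 5 (α = 4): (4−9)(4−6)(4−5)(4−8) = (−5)·(−2)·(−1)·(−4) = 40 ≡ 7, so v_5 = 7^{−1} = 8 (mod 11).
  v = [9, 1, 10, 5, 8].
Step 2: syndromes of r = [5, 1, 9, 7, 6] (all sums mod 11).
  S_0 = Σ v_i r_i = 9·5 + 1·1 + 10·9 + 5·7 + 8·6 = 219 ≡ 10.
  S_1 = Σ v_i α_i r_i = 9·9·5 + 1·6·1 + 10·5·9 + 5·8·7 + 8·4·6 = 1333 ≡ 2.
  α_i^2 mod 11 = [4, 3, 3, 9, 5].
  S_2 = Σ v_i α_i^2 r_i = 9·4·5 + 1·3·1 + 10·3·9 + 5·9·7 + 8·5·6 = 1008 ≡ 7.
  S = (10, 2, 7) ≠ 0, so r is not a codeword (an error is present).
Step 3: locate the error. For a single error e at position i, S_ℓ = v_i·e·α_i^ℓ, so α_err = S_1/S_0.
  S_0^{−1} = 10^{−1} = 10 (mod 11), so α_err = 2·10 = 20 ≡ 9 = α_1. Error position i = 1.
  Consistency check: S_2/S_1 = 7·6 = 42 ≡ 9 = α_err ✓ (single-error assumption holds).
Step 4: error magnitude e = S_0/v_1 = S_0·∏_{j≠1}(α_1 − α_j) = 10·5 = 50 ≡ 6 (mod 11).
Step 5: correct position 1: c_1 = r_1 − e = 5 − 6 ≡ 10 (mod 11). Hence c = [10, 1, 9, 7, 6].
  Check: interpolating c through the α_i gives m(x) = 5 + 3·x (degree < 2) with m(α_i) = c_i for every i, so c is indeed a codeword.


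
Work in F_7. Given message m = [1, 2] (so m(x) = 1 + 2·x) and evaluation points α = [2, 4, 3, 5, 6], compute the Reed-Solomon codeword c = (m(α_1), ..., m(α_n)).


c = [5, 2, 0, 4, 6]

Message polynomial: m(x) = 1 + 2·x (mod 7).
For each evaluation point α_i, compute m(α_i) mod 7:
  α_1 = 2: Horner steps 2 → 5, so m(2) = 5.
  α_2 = 4: Horner steps 2 → 2, so m(4) = 2.
  α_3 = 3: Horner steps 2 → 0, so m(3) = 0.
  α_4 = 5: Horner steps 2 → 4, so m(5) = 4.
  α_5 = 6: Horner steps 2 → 6, so m(6) = 6.
Codeword c = [5, 2, 0, 4, 6] ∈ F_7^5.


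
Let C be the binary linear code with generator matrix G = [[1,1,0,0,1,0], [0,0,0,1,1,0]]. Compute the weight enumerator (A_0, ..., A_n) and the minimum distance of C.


Weight distribution: A_0 = 1, A_2 = 1, A_3 = 2. Minimum distance d = 2.

Enumerate all 2^2 = 4 messages m ∈ F_2^2.
For each, compute codeword c = mG in F_2^6, then tally its weight.
  m = 00 → c = 000000, weight = 0.
  m = 10 → c = 110010, weight = 3.
  m = 01 → c = 000110, weight = 2.
  m = 11 → c = 110100, weight = 3.
Tally weights:
  weight 0: 1 codewords.
  weight 2: 1 codewords.
  weight 3: 2 codewords.
Minimum distance d = smallest w > 0 with A_w > 0 = 2.
Sanity: Σ A_w = 4 = 2^2 = 4 ✓.


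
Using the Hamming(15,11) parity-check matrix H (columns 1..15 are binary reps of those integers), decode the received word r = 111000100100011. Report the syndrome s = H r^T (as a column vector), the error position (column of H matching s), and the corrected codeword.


s = (1, 1, 0, 0)^T, error position = 12, corrected codeword c = 111000100101011

Compute s = H r^T mod 2 one row at a time:
  s_1 = 0 + 0 + 1 + 0 + 0 + 0 + 1 + 1 = 3 ≡ 1 (mod 2).
  s_2 = 0 + 0 + 0 + 1 + 0 + 0 + 1 + 1 = 3 ≡ 1 (mod 2).
  s_3 = 1 + 1 + 0 + 1 + 1 + 0 + 1 + 1 = 6 ≡ 0 (mod 2).
  s_4 = 1 + 1 + 0 + 1 + 0 + 0 + 0 + 1 = 4 ≡ 0 (mod 2).
s = (1, 1, 0, 0)^T — this equals column 12 of H (binary 1100), so error is at position 12.
Correct: flip bit 12 of r = 111000100100011 to get c = 111000100101011.


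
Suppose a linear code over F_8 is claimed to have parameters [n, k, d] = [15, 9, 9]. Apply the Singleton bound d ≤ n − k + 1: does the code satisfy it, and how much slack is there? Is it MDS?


Singleton RHS = n − k + 1 = 7, slack = -2, bound violated (no such code; not MDS).

Singleton bound: d ≤ n − k + 1.
Here n = 15, k = 9, so n − k + 1 = 7.
Given d = 9, check d ≤ 7: NO.
Slack = (n − k + 1) − d = -2.
The slack is negative: d = 9 exceeds n − k + 1 = 7 by 2, so the Singleton bound is violated and no linear [15, 9, 9]_8 code can exist. In particular it is not MDS (MDS requires d = n − k + 1 exactly).
Description: the claimed parameters are [15, 9, 9]_8; such a code would be impossible (violates the Singleton bound).


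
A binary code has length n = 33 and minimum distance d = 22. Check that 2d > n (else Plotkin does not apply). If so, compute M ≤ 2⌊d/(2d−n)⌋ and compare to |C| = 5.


Plotkin bound M ≤ 4; given |C| = 5 > bound (violated).

Check applicability: 2d = 44, n = 33.
2d − n = 11 > 0, so Plotkin applies.
Compute d/(2d−n) = 22/11 ≈ 2.0000.
⌊d/(2d−n)⌋ = 2.
Plotkin bound: M ≤ 2·2 = 4.
Given |C| = 5, check: VIOLATED.
This |C| is above the Plotkin bound, so no binary code with n = 33, d = 22 and 5 codewords exists.


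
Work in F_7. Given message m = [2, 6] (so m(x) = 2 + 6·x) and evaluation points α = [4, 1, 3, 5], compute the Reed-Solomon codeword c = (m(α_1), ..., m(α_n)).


c = [5, 1, 6, 4]

Message polynomial: m(x) = 2 + 6·x (mod 7).
For each evaluation point α_i, compute m(α_i) mod 7:
  α_1 = 4: Horner steps 6 → 5, so m(4) = 5.
  α_2 = 1: Horner steps 6 → 1, so m(1) = 1.
  α_3 = 3: Horner steps 6 → 6, so m(3) = 6.
  α_4 = 5: Horner steps 6 → 4, so m(5) = 4.
Codeword c = [5, 1, 6, 4] ∈ F_7^4.


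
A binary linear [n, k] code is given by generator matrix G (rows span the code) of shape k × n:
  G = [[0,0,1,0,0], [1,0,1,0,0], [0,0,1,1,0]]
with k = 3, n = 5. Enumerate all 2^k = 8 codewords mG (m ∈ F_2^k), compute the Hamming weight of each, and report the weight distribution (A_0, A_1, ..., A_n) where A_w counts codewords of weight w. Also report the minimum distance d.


Weight distribution: A_0 = 1, A_1 = 3, A_2 = 3, A_3 = 1. Minimum distance d = 1.

Enumerate all 2^3 = 8 messages m ∈ F_2^3.
For each, compute codeword c = mG in F_2^5, then tally its weight.
  m = 000 → c = 00000, weight = 0.
  m = 100 → c = 00100, weight = 1.
  m = 010 → c = 10100, weight = 2.
  m = 110 → c = 10000, weight = 1.
  m = 001 → c = 00110, weight = 2.
  m = 101 → c = 00010, weight = 1.
  m = 011 → c = 10010, weight = 2.
  m = 111 → c = 10110, weight = 3.
Tally weights:
  weight 0: 1 codewords.
  weight 1: 3 codewords.
  weight 2: 3 codewords.
  weight 3: 1 codewords.
Minimum distance d = smallest w > 0 with A_w > 0 = 1.
Sanity: Σ A_w = 8 = 2^3 = 8 ✓.


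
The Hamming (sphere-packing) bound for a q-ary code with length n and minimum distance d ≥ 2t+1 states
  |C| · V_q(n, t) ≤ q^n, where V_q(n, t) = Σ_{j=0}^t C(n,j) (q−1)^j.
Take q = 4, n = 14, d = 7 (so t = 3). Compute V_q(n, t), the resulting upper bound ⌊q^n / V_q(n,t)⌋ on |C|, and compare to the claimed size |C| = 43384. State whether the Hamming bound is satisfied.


V_q(n, t) = 10690, q^n = 268435456, Hamming bound = 25110, |C| = 43384 > bound (violated).

Step 1: Compute V_q(n, t) = Σ_{j=0}^3 C(n, j) (q−1)^j.
  j = 0: C(14,0)·(3)^0 = 1·1 = 1.
  j = 1: C(14,1)·(3)^1 = 14·3 = 42.
  j = 2: C(14,2)·(3)^2 = 91·9 = 819.
  j = 3: C(14,3)·(3)^3 = 364·27 = 9828.
  V_q(n, t) = 1 + 42 + 819 + 9828 = 10690.
Step 2: q^n = 4^14 = 268435456.
Step 3: Hamming bound ⌊q^n / V_q(n,t)⌋ = ⌊268435456/10690⌋ = 25110.
Step 4: Compare |C| = 43384 to 25110: violated.
The claimed |C| lies above the Hamming bound, so no 4-ary code of length 14 with d ≥ 7 can have 43384 codewords.


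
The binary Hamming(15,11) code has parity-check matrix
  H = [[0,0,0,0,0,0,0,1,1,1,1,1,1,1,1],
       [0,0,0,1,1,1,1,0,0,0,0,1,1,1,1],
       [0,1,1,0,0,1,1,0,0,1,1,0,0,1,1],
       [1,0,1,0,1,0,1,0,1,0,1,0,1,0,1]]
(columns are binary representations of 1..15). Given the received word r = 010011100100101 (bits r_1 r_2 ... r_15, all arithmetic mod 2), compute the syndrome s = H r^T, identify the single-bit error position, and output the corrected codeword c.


s = (1, 1, 1, 0)^T, error position = 14, corrected codeword c = 010011100100111

Compute s = H r^T mod 2 one row at a time:
  s_1 = 0 + 0 + 1 + 0 + 0 + 1 + 0 + 1 = 3 ≡ 1 (mod 2).
  s_2 = 0 + 1 + 1 + 1 + 0 + 1 + 0 + 1 = 5 ≡ 1 (mod 2).
  s_3 = 1 + 0 + 1 + 1 + 1 + 0 + 0 + 1 = 5 ≡ 1 (mod 2).
  s_4 = 0 + 0 + 1 + 1 + 0 + 0 + 1 + 1 = 4 ≡ 0 (mod 2).
s = (1, 1, 1, 0)^T — this equals column 14 of H (binary 1110), so error is at position 14.
Correct: flip bit 14 of r = 010011100100101 to get c = 010011100100111.


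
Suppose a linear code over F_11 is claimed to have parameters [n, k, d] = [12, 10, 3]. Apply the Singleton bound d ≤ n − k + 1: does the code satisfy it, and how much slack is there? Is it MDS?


Singleton RHS = n − k + 1 = 3, slack = 0, bound satisfied, MDS.

Singleton bound: d ≤ n − k + 1.
Here n = 12, k = 10, so n − k + 1 = 3.
Given d = 3, check d ≤ 3: YES.
Slack = (n − k + 1) − d = 0.
The code is MDS (slack = 0).
Description: the claimed parameters are [12, 10, 3]_11; such a code would be MDS (meets Singleton bound).


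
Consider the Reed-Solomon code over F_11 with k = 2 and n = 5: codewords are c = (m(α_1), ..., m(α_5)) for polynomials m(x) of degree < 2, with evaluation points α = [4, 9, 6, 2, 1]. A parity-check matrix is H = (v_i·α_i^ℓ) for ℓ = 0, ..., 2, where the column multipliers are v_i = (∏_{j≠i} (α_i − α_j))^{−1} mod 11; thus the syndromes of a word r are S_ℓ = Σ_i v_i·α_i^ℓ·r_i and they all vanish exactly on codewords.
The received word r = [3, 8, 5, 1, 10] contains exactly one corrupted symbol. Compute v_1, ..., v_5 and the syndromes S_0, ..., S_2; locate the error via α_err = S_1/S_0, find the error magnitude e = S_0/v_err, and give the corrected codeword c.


S = (1, 1, 1), error at position 5, error magnitude e = 10, c = [3, 8, 5, 1, 0].

Step 1: column multipliers v_i = (∏_{j≠i}(α_i − α_j))^{−1} mod 11.
  i = 1 (α = 4): (4−9)(4−6)(4−2)(4−1) = (−5)·(−2)·2·3 = 60 ≡ 5, so v_1 = 5^{−1} = 9 (mod 11).
  i = 2 (α = 9): (9−4)(9−6)(9−2)(9−1) = 5·3·7·8 = 840 ≡ 4, so v_2 = 4^{−1} = 3 (mod 11).
  i = 3 (α = 6): (6−4)(6−9)(6−2)(6−1) = 2·(−3)·4·5 = −120 ≡ 1, so v_3 = 1^{−1} = 1 (mod 11).
  i = 4 (α = 2): (2−4)(2−9)(2−6)(2−1) = (−2)·(−7)·(−4)·1 = −56 ≡ 10, so v_4 = 10^{−1} = 10 (mod 11).
  i = 5 (α = 1): (1−4)(1−9)(1−6)(1−2) = (−3)·(−8)·(−5)·(−1) = 120 ≡ 10, so v_5 = 10^{−1} = 10 (mod 11).
  v = [9, 3, 1, 10, 10].
Step 2: syndromes of r = [3, 8, 5, 1, 10] (all sums mod 11).
  S_0 = Σ v_i r_i = 9·3 + 3·8 + 1·5 + 10·1 + 10·10 = 166 ≡ 1.
  S_1 = Σ v_i α_i r_i = 9·4·3 + 3·9·8 + 1·6·5 + 10·2·1 + 10·1·10 = 474 ≡ 1.
  α_i^2 mod 11 = [5, 4, 3, 4, 1].
  S_2 = Σ v_i α_i^2 r_i = 9·5·3 + 3·4·8 + 1·3·5 + 10·4·1 + 10·1·10 = 386 ≡ 1.
  S = (1, 1, 1) ≠ 0, so r is not a codeword (an error is present).
Step 3: locate the error. For a single error e at position i, S_ℓ = v_i·e·α_i^ℓ, so α_err = S_1/S_0.
  S_0^{−1} = 1^{−1} = 1 (mod 11), so α_err = 1·1 = 1 ≡ 1 = α_5. Error position i = 5.
  Consistency check: S_2/S_1 = 1·1 = 1 ≡ 1 = α_err ✓ (single-error assumption holds).
Step 4: error magnitude e = S_0/v_5 = S_0·∏_{j≠5}(α_5 − α_j) = 1·10 = 10 ≡ 10 (mod 11).
Step 5: correct position 5: c_5 = r_5 − e = 10 − 10 ≡ 0 (mod 11). Hence c = [3, 8, 5, 1, 0].
  Check: interpolating c through the α_i gives m(x) = 10 + 1·x (degree < 2) with m(α_i) = c_i for every i, so c is indeed a codeword.


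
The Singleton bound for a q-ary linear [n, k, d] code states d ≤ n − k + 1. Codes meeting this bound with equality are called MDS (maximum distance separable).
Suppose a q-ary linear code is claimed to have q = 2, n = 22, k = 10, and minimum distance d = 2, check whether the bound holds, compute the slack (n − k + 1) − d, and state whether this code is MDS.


Singleton RHS = n − k + 1 = 13, slack = 11, bound satisfied, not MDS.

Singleton bound: d ≤ n − k + 1.
Here n = 22, k = 10, so n − k + 1 = 13.
Given d = 2, check d ≤ 13: YES.
Slack = (n − k + 1) − d = 11.
The code is NOT MDS (slack = 11 > 0).
Description: the claimed parameters are [22, 10, 2]_2; such a code would be non-MDS.


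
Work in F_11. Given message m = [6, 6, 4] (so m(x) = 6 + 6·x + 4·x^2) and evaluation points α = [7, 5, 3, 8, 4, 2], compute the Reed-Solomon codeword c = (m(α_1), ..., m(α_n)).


c = [2, 4, 5, 2, 6, 1]

Message polynomial: m(x) = 6 + 6·x + 4·x^2 (mod 11).
For each evaluation point α_i, compute m(α_i) mod 11:
  α_1 = 7: Horner steps 4 → 1 → 2, so m(7) = 2.
  α_2 = 5: Horner steps 4 → 4 → 4, so m(5) = 4.
  α_3 = 3: Horner steps 4 → 7 → 5, so m(3) = 5.
  α_4 = 8: Horner steps 4 → 5 → 2, so m(8) = 2.
  α_5 = 4: Horner steps 4 → 0 → 6, so m(4) = 6.
  α_6 = 2: Horner steps 4 → 3 → 1, so m(2) = 1.
Codeword c = [2, 4, 5, 2, 6, 1] ∈ F_11^6.


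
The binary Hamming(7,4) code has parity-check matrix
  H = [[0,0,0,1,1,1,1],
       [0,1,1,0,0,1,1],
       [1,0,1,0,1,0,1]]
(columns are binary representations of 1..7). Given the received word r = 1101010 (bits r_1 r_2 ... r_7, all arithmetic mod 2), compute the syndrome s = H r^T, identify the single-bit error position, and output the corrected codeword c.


s = (0, 0, 1)^T, error position = 1, corrected codeword c = 0101010

Compute s = H r^T mod 2 one row at a time:
  s_1 = 1 + 0 + 1 + 0 = 2 ≡ 0 (mod 2).
  s_2 = 1 + 0 + 1 + 0 = 2 ≡ 0 (mod 2).
  s_3 = 1 + 0 + 0 + 0 = 1 ≡ 1 (mod 2).
s = (0, 0, 1)^T — this equals column 1 of H (binary 001), so error is at position 1.
Correct: flip bit 1 of r = 1101010 to get c = 0101010.


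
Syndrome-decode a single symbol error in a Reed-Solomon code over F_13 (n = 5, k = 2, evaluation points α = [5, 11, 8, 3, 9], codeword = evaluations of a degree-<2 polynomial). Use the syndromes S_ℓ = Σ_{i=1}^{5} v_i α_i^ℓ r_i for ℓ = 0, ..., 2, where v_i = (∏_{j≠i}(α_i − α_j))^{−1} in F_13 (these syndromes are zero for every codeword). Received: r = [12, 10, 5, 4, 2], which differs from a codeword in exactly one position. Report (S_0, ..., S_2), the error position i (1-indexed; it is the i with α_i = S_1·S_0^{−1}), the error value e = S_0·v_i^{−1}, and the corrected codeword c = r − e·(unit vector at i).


S = (12, 5, 1), error at position 3, error magnitude e = 7, c = [12, 10, 11, 4, 2].

Step 1: column multipliers v_i = (∏_{j≠i}(α_i − α_j))^{−1} mod 13.
  i = 1 (α = 5): (5−11)(5−8)(5−3)(5−9) = (−6)·(−3)·2·(−4) = −144 ≡ 12, so v_1 = 12^{−1} = 12 (mod 13).
  i = 2 (α = 11): (11−5)(11−8)(11−3)(11−9) = 6·3·8·2 = 288 ≡ 2, so v_2 = 2^{−1} = 7 (mod 13).
  i = 3 (α = 8): (8−5)(8−11)(8−3)(8−9) = 3·(−3)·5·(−1) = 45 ≡ 6, so v_3 = 6^{−1} = 11 (mod 13).
  i = 4 (α = 3): (3−5)(3−11)(3−8)(3−9) = (−2)·(−8)·(−5)·(−6) = 480 ≡ 12, so v_4 = 12^{−1} = 12 (mod 13).
  i = 5 (α = 9): (9−5)(9−11)(9−8)(9−3) = 4·(−2)·1·6 = −48 ≡ 4, so v_5 = 4^{−1} = 10 (mod 13).
  v = [12, 7, 11, 12, 10].
Step 2: syndromes of r = [12, 10, 5, 4, 2] (all sums mod 13).
  S_0 = Σ v_i r_i = 12·12 + 7·10 + 11·5 + 12·4 + 10·2 = 337 ≡ 12.
  S_1 = Σ v_i α_i r_i = 12·5·12 + 7·11·10 + 11·8·5 + 12·3·4 + 10·9·2 = 2254 ≡ 5.
  α_i^2 mod 13 = [12, 4, 12, 9, 3].
  S_2 = Σ v_i α_i^2 r_i = 12·12·12 + 7·4·10 + 11·12·5 + 12·9·4 + 10·3·2 = 3160 ≡ 1.
  S = (12, 5, 1) ≠ 0, so r is not a codeword (an error is present).
Step 3: locate the error. For a single error e at position i, S_ℓ = v_i·e·α_i^ℓ, so α_err = S_1/S_0.
  S_0^{−1} = 12^{−1} = 12 (mod 13), so α_err = 5·12 = 60 ≡ 8 = α_3. Error position i = 3.
  Consistency check: S_2/S_1 = 1·8 = 8 ≡ 8 = α_err ✓ (single-error assumption holds).
Step 4: error magnitude e = S_0/v_3 = S_0·∏_{j≠3}(α_3 − α_j) = 12·6 = 72 ≡ 7 (mod 13).
Step 5: correct position 3: c_3 = r_3 − e = 5 − 7 ≡ 11 (mod 13). Hence c = [12, 10, 11, 4, 2].
  Check: interpolating c through the α_i gives m(x) = 5 + 4·x (degree < 2) with m(α_i) = c_i for every i, so c is indeed a codeword.


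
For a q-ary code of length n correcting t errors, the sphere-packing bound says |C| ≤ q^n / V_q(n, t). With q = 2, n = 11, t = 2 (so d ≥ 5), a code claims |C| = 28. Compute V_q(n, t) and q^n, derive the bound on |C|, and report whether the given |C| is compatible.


V_q(n, t) = 67, q^n = 2048, Hamming bound = 30, |C| = 28 ≤ bound (satisfied).

Step 1: Compute V_q(n, t) = Σ_{j=0}^2 C(n, j) (q−1)^j.
  j = 0: C(11,0)·(1)^0 = 1·1 = 1.
  j = 1: C(11,1)·(1)^1 = 11·1 = 11.
  j = 2: C(11,2)·(1)^2 = 55·1 = 55.
  V_q(n, t) = 1 + 11 + 55 = 67.
Step 2: q^n = 2^11 = 2048.
Step 3: Hamming bound ⌊q^n / V_q(n,t)⌋ = ⌊2048/67⌋ = 30.
Step 4: Compare |C| = 28 to 30: satisfied.
The claimed |C| lies below the Hamming bound.


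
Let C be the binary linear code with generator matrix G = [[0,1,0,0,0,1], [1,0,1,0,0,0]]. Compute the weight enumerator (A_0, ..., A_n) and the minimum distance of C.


Weight distribution: A_0 = 1, A_2 = 2, A_4 = 1. Minimum distance d = 2.

Enumerate all 2^2 = 4 messages m ∈ F_2^2.
For each, compute codeword c = mG in F_2^6, then tally its weight.
  m = 00 → c = 000000, weight = 0.
  m = 10 → c = 010001, weight = 2.
  m = 01 → c = 101000, weight = 2.
  m = 11 → c = 111001, weight = 4.
Tally weights:
  weight 0: 1 codewords.
  weight 2: 2 codewords.
  weight 4: 1 codewords.
Minimum distance d = smallest w > 0 with A_w > 0 = 2.
Sanity: Σ A_w = 4 = 2^2 = 4 ✓.


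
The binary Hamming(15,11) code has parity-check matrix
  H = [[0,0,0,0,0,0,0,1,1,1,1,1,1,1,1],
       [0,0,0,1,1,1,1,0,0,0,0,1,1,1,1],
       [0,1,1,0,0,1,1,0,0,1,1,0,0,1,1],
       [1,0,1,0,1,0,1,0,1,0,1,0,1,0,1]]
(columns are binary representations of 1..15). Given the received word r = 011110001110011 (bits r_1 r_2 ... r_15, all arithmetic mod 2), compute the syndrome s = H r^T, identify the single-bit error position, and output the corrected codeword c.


s = (1, 0, 0, 1)^T, error position = 9, corrected codeword c = 011110000110011

Compute s = H r^T mod 2 one row at a time:
  s_1 = 0 + 1 + 1 + 1 + 0 + 0 + 1 + 1 = 5 ≡ 1 (mod 2).
  s_2 = 1 + 1 + 0 + 0 + 0 + 0 + 1 + 1 = 4 ≡ 0 (mod 2).
  s_3 = 1 + 1 + 0 + 0 + 1 + 1 + 1 + 1 = 6 ≡ 0 (mod 2).
  s_4 = 0 + 1 + 1 + 0 + 1 + 1 + 0 + 1 = 5 ≡ 1 (mod 2).
s = (1, 0, 0, 1)^T — this equals column 9 of H (binary 1001), so error is at position 9.
Correct: flip bit 9 of r = 011110001110011 to get c = 011110000110011.


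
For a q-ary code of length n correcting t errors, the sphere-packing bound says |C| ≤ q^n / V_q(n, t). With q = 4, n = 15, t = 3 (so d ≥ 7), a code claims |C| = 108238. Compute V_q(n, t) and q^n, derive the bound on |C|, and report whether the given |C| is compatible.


V_q(n, t) = 13276, q^n = 1073741824, Hamming bound = 80878, |C| = 108238 > bound (violated).

Step 1: Compute V_q(n, t) = Σ_{j=0}^3 C(n, j) (q−1)^j.
  j = 0: C(15,0)·(3)^0 = 1·1 = 1.
  j = 1: C(15,1)·(3)^1 = 15·3 = 45.
  j = 2: C(15,2)·(3)^2 = 105·9 = 945.
  j = 3: C(15,3)·(3)^3 = 455·27 = 12285.
  V_q(n, t) = 1 + 45 + 945 + 12285 = 13276.
Step 2: q^n = 4^15 = 1073741824.
Step 3: Hamming bound ⌊q^n / V_q(n,t)⌋ = ⌊1073741824/13276⌋ = 80878.
Step 4: Compare |C| = 108238 to 80878: violated.
The claimed |C| lies above the Hamming bound, so no 4-ary code of length 15 with d ≥ 7 can have 108238 codewords.


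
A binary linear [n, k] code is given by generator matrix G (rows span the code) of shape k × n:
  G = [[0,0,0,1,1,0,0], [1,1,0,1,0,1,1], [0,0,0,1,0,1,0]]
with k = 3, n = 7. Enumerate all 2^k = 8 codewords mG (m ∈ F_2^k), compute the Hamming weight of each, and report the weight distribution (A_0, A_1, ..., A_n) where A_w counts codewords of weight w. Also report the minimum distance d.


Weight distribution: A_0 = 1, A_2 = 3, A_3 = 1, A_5 = 3. Minimum distance d = 2.

Enumerate all 2^3 = 8 messages m ∈ F_2^3.
For each, compute codeword c = mG in F_2^7, then tally its weight.
  m = 000 → c = 0000000, weight = 0.
  m = 100 → c = 0001100, weight = 2.
  m = 010 → c = 1101011, weight = 5.
  m = 110 → c = 1100111, weight = 5.
  m = 001 → c = 0001010, weight = 2.
  m = 101 → c = 0000110, weight = 2.
  m = 011 → c = 1100001, weight = 3.
  m = 111 → c = 1101101, weight = 5.
Tally weights:
  weight 0: 1 codewords.
  weight 2: 3 codewords.
  weight 3: 1 codewords.
  weight 5: 3 codewords.
Minimum distance d = smallest w > 0 with A_w > 0 = 2.
Sanity: Σ A_w = 8 = 2^3 = 8 ✓.


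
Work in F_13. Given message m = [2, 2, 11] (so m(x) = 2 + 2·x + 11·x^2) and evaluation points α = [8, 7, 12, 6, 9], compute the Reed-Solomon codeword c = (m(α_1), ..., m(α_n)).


c = [7, 9, 11, 7, 1]

Message polynomial: m(x) = 2 + 2·x + 11·x^2 (mod 13).
For each evaluation point α_i, compute m(α_i) mod 13:
  α_1 = 8: Horner steps 11 → 12 → 7, so m(8) = 7.
  α_2 = 7: Horner steps 11 → 1 → 9, so m(7) = 9.
  α_3 = 12: Horner steps 11 → 4 → 11, so m(12) = 11.
  α_4 = 6: Horner steps 11 → 3 → 7, so m(6) = 7.
  α_5 = 9: Horner steps 11 → 10 → 1, so m(9) = 1.
Codeword c = [7, 9, 11, 7, 1] ∈ F_13^5.


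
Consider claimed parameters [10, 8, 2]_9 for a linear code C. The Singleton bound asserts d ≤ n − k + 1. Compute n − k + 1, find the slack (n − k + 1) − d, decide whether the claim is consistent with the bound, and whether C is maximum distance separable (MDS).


Singleton RHS = n − k + 1 = 3, slack = 1, bound satisfied, not MDS.

Singleton bound: d ≤ n − k + 1.
Here n = 10, k = 8, so n − k + 1 = 3.
Given d = 2, check d ≤ 3: YES.
Slack = (n − k + 1) − d = 1.
The code is NOT MDS (slack = 1 > 0).
Description: the claimed parameters are [10, 8, 2]_9; such a code would be non-MDS.


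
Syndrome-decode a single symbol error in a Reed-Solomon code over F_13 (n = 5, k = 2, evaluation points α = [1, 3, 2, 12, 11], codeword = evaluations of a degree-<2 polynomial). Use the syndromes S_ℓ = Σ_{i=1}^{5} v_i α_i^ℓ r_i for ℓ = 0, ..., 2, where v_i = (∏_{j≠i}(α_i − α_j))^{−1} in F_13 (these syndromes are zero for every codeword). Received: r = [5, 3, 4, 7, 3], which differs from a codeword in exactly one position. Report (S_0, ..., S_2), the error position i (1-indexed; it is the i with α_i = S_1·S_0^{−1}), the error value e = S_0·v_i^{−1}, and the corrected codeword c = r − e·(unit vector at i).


S = (1, 11, 4), error at position 5, error magnitude e = 8, c = [5, 3, 4, 7, 8].

Step 1: column multipliers v_i = (∏_{j≠i}(α_i − α_j))^{−1} mod 13.
  i = 1 (α = 1): (1−3)(1−2)(1−12)(1−11) = (−2)·(−1)·(−11)·(−10) = 220 ≡ 12, so v_1 = 12^{−1} = 12 (mod 13).
  i = 2 (α = 3): (3−1)(3−2)(3−12)(3−11) = 2·1·(−9)·(−8) = 144 ≡ 1, so v_2 = 1^{−1} = 1 (mod 13).
  i = 3 (α = 2): (2−1)(2−3)(2−12)(2−11) = 1·(−1)·(−10)·(−9) = −90 ≡ 1, so v_3 = 1^{−1} = 1 (mod 13).
  i = 4 (α = 12): (12−1)(12−3)(12−2)(12−11) = 11·9·10·1 = 990 ≡ 2, so v_4 = 2^{−1} = 7 (mod 13).
  i = 5 (α = 11): (11−1)(11−3)(11−2)(11−12) = 10·8·9·(−1) = −720 ≡ 8, so v_5 = 8^{−1} = 5 (mod 13).
  v = [12, 1, 1, 7, 5].
Step 2: syndromes of r = [5, 3, 4, 7, 3] (all sums mod 13).
  S_0 = Σ v_i r_i = 12·5 + 1·3 + 1·4 + 7·7 + 5·3 = 131 ≡ 1.
  S_1 = Σ v_i α_i r_i = 12·1·5 + 1·3·3 + 1·2·4 + 7·12·7 + 5·11·3 = 830 ≡ 11.
  α_i^2 mod 13 = [1, 9, 4, 1, 4].
  S_2 = Σ v_i α_i^2 r_i = 12·1·5 + 1·9·3 + 1·4·4 + 7·1·7 + 5·4·3 = 212 ≡ 4.
  S = (1, 11, 4) ≠ 0, so r is not a codeword (an error is present).
Step 3: locate the error. For a single error e at position i, S_ℓ = v_i·e·α_i^ℓ, so α_err = S_1/S_0.
  S_0^{−1} = 1^{−1} = 1 (mod 13), so α_err = 11·1 = 11 ≡ 11 = α_5. Error position i = 5.
  Consistency check: S_2/S_1 = 4·6 = 24 ≡ 11 = α_err ✓ (single-error assumption holds).
Step 4: error magnitude e = S_0/v_5 = S_0·∏_{j≠5}(α_5 − α_j) = 1·8 = 8 ≡ 8 (mod 13).
Step 5: correct position 5: c_5 = r_5 − e = 3 − 8 ≡ 8 (mod 13). Hence c = [5, 3, 4, 7, 8].
  Check: interpolating c through the α_i gives m(x) = 6 + 12·x (degree < 2) with m(α_i) = c_i for every i, so c is indeed a codeword.


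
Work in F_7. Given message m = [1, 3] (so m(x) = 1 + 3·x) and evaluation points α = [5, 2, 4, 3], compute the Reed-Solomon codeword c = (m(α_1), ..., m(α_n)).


c = [2, 0, 6, 3]

Message polynomial: m(x) = 1 + 3·x (mod 7).
For each evaluation point α_i, compute m(α_i) mod 7:
  α_1 = 5: Horner steps 3 → 2, so m(5) = 2.
  α_2 = 2: Horner steps 3 → 0, so m(2) = 0.
  α_3 = 4: Horner steps 3 → 6, so m(4) = 6.
  α_4 = 3: Horner steps 3 → 3, so m(3) = 3.
Codeword c = [2, 0, 6, 3] ∈ F_7^4.


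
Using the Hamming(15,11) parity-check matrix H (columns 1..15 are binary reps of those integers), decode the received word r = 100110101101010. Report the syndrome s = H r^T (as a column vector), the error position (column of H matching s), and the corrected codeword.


s = (0, 1, 1, 0)^T, error position = 6, corrected codeword c = 100111101101010

Compute s = H r^T mod 2 one row at a time:
  s_1 = 0 + 1 + 1 + 0 + 1 + 0 + 1 + 0 = 4 ≡ 0 (mod 2).
  s_2 = 1 + 1 + 0 + 1 + 1 + 0 + 1 + 0 = 5 ≡ 1 (mod 2).
  s_3 = 0 + 0 + 0 + 1 + 1 + 0 + 1 + 0 = 3 ≡ 1 (mod 2).
  s_4 = 1 + 0 + 1 + 1 + 1 + 0 + 0 + 0 = 4 ≡ 0 (mod 2).
s = (0, 1, 1, 0)^T — this equals column 6 of H (binary 0110), so error is at position 6.
Correct: flip bit 6 of r = 100110101101010 to get c = 100111101101010.


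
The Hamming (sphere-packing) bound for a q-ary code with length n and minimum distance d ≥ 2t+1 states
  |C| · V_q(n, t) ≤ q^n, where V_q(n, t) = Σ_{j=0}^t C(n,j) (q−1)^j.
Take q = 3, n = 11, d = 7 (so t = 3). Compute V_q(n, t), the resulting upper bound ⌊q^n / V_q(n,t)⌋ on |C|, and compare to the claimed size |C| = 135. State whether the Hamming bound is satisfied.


V_q(n, t) = 1563, q^n = 177147, Hamming bound = 113, |C| = 135 > bound (violated).

Step 1: Compute V_q(n, t) = Σ_{j=0}^3 C(n, j) (q−1)^j.
  j = 0: C(11,0)·(2)^0 = 1·1 = 1.
  j = 1: C(11,1)·(2)^1 = 11·2 = 22.
  j = 2: C(11,2)·(2)^2 = 55·4 = 220.
  j = 3: C(11,3)·(2)^3 = 165·8 = 1320.
  V_q(n, t) = 1 + 22 + 220 + 1320 = 1563.
Step 2: q^n = 3^11 = 177147.
Step 3: Hamming bound ⌊q^n / V_q(n,t)⌋ = ⌊177147/1563⌋ = 113.
Step 4: Compare |C| = 135 to 113: violated.
The claimed |C| lies above the Hamming bound, so no 3-ary code of length 11 with d ≥ 7 can have 135 codewords.


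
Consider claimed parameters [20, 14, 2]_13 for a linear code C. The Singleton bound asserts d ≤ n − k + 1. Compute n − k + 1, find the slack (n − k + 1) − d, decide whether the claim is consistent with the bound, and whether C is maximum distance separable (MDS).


Singleton RHS = n − k + 1 = 7, slack = 5, bound satisfied, not MDS.

Singleton bound: d ≤ n − k + 1.
Here n = 20, k = 14, so n − k + 1 = 7.
Given d = 2, check d ≤ 7: YES.
Slack = (n − k + 1) − d = 5.
The code is NOT MDS (slack = 5 > 0).
Description: the claimed parameters are [20, 14, 2]_13; such a code would be non-MDS.


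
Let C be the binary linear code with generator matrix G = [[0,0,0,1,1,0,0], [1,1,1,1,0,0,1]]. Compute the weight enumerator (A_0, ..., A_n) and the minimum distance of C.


Weight distribution: A_0 = 1, A_2 = 1, A_5 = 2. Minimum distance d = 2.

Enumerate all 2^2 = 4 messages m ∈ F_2^2.
For each, compute codeword c = mG in F_2^7, then tally its weight.
  m = 00 → c = 0000000, weight = 0.
  m = 10 → c = 0001100, weight = 2.
  m = 01 → c = 1111001, weight = 5.
  m = 11 → c = 1110101, weight = 5.
Tally weights:
  weight 0: 1 codewords.
  weight 2: 1 codewords.
  weight 5: 2 codewords.
Minimum distance d = smallest w > 0 with A_w > 0 = 2.
Sanity: Σ A_w = 4 = 2^2 = 4 ✓.


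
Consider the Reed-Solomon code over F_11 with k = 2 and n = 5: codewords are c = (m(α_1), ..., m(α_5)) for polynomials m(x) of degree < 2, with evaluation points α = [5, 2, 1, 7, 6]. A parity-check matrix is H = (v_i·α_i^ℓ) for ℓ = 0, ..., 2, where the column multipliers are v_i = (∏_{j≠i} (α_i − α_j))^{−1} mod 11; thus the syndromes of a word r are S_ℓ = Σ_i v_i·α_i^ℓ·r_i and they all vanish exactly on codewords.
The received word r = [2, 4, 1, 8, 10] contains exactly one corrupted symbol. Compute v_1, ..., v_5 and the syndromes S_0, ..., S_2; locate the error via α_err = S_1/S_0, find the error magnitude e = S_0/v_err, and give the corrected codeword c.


S = (8, 4, 2), error at position 5, error magnitude e = 5, c = [2, 4, 1, 8, 5].

Step 1: column multipliers v_i = (∏_{j≠i}(α_i − α_j))^{−1} mod 11.
  i = 1 (α = 5): (5−2)(5−1)(5−7)(5−6) = 3·4·(−2)·(−1) = 24 ≡ 2, so v_1 = 2^{−1} = 6 (mod 11).
  i = 2 (α = 2): (2−5)(2−1)(2−7)(2−6) = (−3)·1·(−5)·(−4) = −60 ≡ 6, so v_2 = 6^{−1} = 2 (mod 11).
  i = 3 (α = 1): (1−5)(1−2)(1−7)(1−6) = (−4)·(−1)·(−6)·(−5) = 120 ≡ 10, so v_3 = 10^{−1} = 10 (mod 11).
  i = 4 (α = 7): (7−5)(7−2)(7−1)(7−6) = 2·5·6·1 = 60 ≡ 5, so v_4 = 5^{−1} = 9 (mod 11).
  i = 5 (α = 6): (6−5)(6−2)(6−1)(6−7) = 1·4·5·(−1) = −20 ≡ 2, so v_5 = 2^{−1} = 6 (mod 11).
  v = [6, 2, 10, 9, 6].
Step 2: syndromes of r = [2, 4, 1, 8, 10] (all sums mod 11).
  S_0 = Σ v_i r_i = 6·2 + 2·4 + 10·1 + 9·8 + 6·10 = 162 ≡ 8.
  S_1 = Σ v_i α_i r_i = 6·5·2 + 2·2·4 + 10·1·1 + 9·7·8 + 6·6·10 = 950 ≡ 4.
  α_i^2 mod 11 = [3, 4, 1, 5, 3].
  S_2 = Σ v_i α_i^2 r_i = 6·3·2 + 2·4·4 + 10·1·1 + 9·5·8 + 6·3·10 = 618 ≡ 2.
  S = (8, 4, 2) ≠ 0, so r is not a codeword (an error is present).
Step 3: locate the error. For a single error e at position i, S_ℓ = v_i·e·α_i^ℓ, so α_err = S_1/S_0.
  S_0^{−1} = 8^{−1} = 7 (mod 11), so α_err = 4·7 = 28 ≡ 6 = α_5. Error position i = 5.
  Consistency check: S_2/S_1 = 2·3 = 6 ≡ 6 = α_err ✓ (single-error assumption holds).
Step 4: error magnitude e = S_0/v_5 = S_0·∏_{j≠5}(α_5 − α_j) = 8·2 = 16 ≡ 5 (mod 11).
Step 5: correct position 5: c_5 = r_5 − e = 10 − 5 ≡ 5 (mod 11). Hence c = [2, 4, 1, 8, 5].
  Check: interpolating c through the α_i gives m(x) = 9 + 3·x (degree < 2) with m(α_i) = c_i for every i, so c is indeed a codeword.
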